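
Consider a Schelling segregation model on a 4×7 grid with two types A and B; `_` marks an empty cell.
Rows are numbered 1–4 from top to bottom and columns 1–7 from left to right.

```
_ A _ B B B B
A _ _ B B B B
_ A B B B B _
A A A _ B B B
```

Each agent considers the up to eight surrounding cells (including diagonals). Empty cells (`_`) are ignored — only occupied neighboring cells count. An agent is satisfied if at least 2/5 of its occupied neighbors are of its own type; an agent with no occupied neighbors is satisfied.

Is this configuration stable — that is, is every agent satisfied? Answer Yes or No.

Row 1: (1,2)A 1/1 ok · (1,4)B 3/3 ok · (1,5)B 5/5 ok · (1,6)B 5/5 ok · (1,7)B 3/3 ok
Row 2: (2,1)A 2/2 ok · (2,4)B 6/6 ok · (2,5)B 8/8 ok · (2,6)B 7/7 ok · (2,7)B 4/4 ok
Row 3: (3,2)A 4/5 ok · (3,3)B 2/5 ok · (3,4)B 5/6 ok · (3,5)B 7/7 ok · (3,6)B 7/7 ok
Row 4: (4,1)A 2/2 ok · (4,2)A 3/4 ok · (4,3)A 2/4 ok · (4,5)B 4/4 ok · (4,6)B 4/4 ok · (4,7)B 2/2 ok
All meet the threshold, so the configuration is stable.

Yes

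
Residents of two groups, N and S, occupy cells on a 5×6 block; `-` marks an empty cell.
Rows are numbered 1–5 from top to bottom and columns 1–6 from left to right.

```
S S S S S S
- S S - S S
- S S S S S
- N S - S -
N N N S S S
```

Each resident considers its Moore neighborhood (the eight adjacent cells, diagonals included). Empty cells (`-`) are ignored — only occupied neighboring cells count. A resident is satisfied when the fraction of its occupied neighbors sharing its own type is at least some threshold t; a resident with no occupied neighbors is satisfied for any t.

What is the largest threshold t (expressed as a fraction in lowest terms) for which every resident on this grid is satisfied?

1/2

Row 1: (1,1)S 2/2 · (1,2)S 4/4 · (1,3)S 4/4 · (1,4)S 4/4 · (1,5)S 4/4 · (1,6)S 3/3
Row 2: (2,2)S 6/6 · (2,3)S 7/7 · (2,5)S 7/7 · (2,6)S 5/5
Row 3: (3,2)S 4/5 · (3,3)S 5/6 · (3,4)S 6/6 · (3,5)S 5/5 · (3,6)S 4/4
Row 4: (4,2)N 3/6 · (4,3)S 4/7 · (4,5)S 6/6
Row 5: (5,1)N 2/2 · (5,2)N 3/4 · (5,3)N 2/4 · (5,4)S 3/4 · (5,5)S 3/3 · (5,6)S 2/2
The smallest same-type fraction is 3/6 at (4,2), which reduces to 1/2. Any threshold above that leaves this resident unsatisfied.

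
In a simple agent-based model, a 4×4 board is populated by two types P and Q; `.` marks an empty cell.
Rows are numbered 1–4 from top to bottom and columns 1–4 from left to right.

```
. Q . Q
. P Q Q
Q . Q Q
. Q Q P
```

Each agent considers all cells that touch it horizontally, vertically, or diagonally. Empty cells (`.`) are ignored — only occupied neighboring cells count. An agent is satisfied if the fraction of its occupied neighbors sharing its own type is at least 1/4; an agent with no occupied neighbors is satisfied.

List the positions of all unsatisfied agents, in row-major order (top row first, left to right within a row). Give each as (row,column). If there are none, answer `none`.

(2,2), (4,4)

Row 1: (1,2)Q 1/2 satisfied · (1,4)Q 2/2 satisfied
Row 2: (2,2)P 0/4 not · (2,3)Q 5/6 satisfied · (2,4)Q 4/4 satisfied
Row 3: (3,1)Q 1/2 satisfied · (3,3)Q 5/7 satisfied · (3,4)Q 4/5 satisfied
Row 4: (4,2)Q 3/3 satisfied · (4,3)Q 3/4 satisfied · (4,4)P 0/3 not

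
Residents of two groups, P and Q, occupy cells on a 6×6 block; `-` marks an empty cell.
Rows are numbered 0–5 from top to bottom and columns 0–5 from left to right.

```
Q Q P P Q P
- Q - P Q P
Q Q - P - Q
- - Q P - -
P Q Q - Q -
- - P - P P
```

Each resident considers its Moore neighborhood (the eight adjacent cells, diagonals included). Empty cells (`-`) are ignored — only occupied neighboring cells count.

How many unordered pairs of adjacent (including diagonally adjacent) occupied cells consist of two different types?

21

Scan each occupied cell's neighbors to the right and below (and the two forward diagonals) so each pair is counted once.
Row 0: Q(0,0)–Q(0,1)= Q(0,0)–Q(1,1)= Q(0,1)–P(0,2)≠ Q(0,1)–Q(1,1)= P(0,2)–P(0,3)= P(0,2)–P(1,3)= P(0,2)–Q(1,1)≠ P(0,3)–Q(0,4)≠ P(0,3)–P(1,3)= P(0,3)–Q(1,4)≠ Q(0,4)–P(0,5)≠ Q(0,4)–Q(1,4)= Q(0,4)–P(1,5)≠ Q(0,4)–P(1,3)≠ P(0,5)–P(1,5)= P(0,5)–Q(1,4)≠  → 8/16 unlike.
Row 1: Q(1,1)–Q(2,1)= Q(1,1)–Q(2,0)= P(1,3)–Q(1,4)≠ P(1,3)–P(2,3)= Q(1,4)–P(1,5)≠ Q(1,4)–Q(2,5)= Q(1,4)–P(2,3)≠ P(1,5)–Q(2,5)≠  → 4/8 unlike.
Row 2: Q(2,0)–Q(2,1)= Q(2,1)–Q(3,2)= P(2,3)–P(3,3)= P(2,3)–Q(3,2)≠  → 1/4 unlike.
Row 3: Q(3,2)–P(3,3)≠ Q(3,2)–Q(4,2)= Q(3,2)–Q(4,1)= P(3,3)–Q(4,4)≠ P(3,3)–Q(4,2)≠  → 3/5 unlike.
Row 4: P(4,0)–Q(4,1)≠ Q(4,1)–Q(4,2)= Q(4,1)–P(5,2)≠ Q(4,2)–P(5,2)≠ Q(4,4)–P(5,4)≠ Q(4,4)–P(5,5)≠  → 5/6 unlike.
Row 5: P(5,4)–P(5,5)=  → 0/1 unlike.
Total adjacent occupied pairs: 40; unlike-type pairs: 21.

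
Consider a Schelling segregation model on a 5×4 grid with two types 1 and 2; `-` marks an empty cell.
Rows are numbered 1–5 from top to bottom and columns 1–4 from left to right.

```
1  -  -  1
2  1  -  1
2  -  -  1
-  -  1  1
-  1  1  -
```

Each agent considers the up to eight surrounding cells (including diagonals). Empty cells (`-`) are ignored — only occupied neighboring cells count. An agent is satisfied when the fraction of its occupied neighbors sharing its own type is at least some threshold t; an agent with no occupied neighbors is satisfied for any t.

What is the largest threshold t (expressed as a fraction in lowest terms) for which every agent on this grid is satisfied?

Row 1: (1,1)1 1/2 · (1,4)1 1/1
Row 2: (2,1)2 1/3 · (2,2)1 1/3 · (2,4)1 2/2
Row 3: (3,1)2 1/2 · (3,4)1 3/3
Row 4: (4,3)1 4/4 · (4,4)1 3/3
Row 5: (5,2)1 2/2 · (5,3)1 3/3
The smallest same-type fraction is 1/3 at (2,1), which reduces to 1/3. Any threshold above that leaves this agent unsatisfied.

1/3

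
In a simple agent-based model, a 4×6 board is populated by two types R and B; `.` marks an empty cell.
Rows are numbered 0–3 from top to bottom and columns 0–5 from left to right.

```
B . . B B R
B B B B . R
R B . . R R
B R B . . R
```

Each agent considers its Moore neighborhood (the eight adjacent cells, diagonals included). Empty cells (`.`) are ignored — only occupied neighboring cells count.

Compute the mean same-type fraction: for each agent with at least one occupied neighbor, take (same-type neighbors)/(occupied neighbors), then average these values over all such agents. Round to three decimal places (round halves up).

Row 0: (0,0)B 2/2 · (0,3)B 3/3 · (0,4)B 2/4 · (0,5)R 1/2
Row 1: (1,0)B 3/4 · (1,1)B 4/5 · (1,2)B 4/4 · (1,3)B 3/4 · (1,5)R 3/4
Row 2: (2,0)R 1/5 · (2,1)B 5/7 · (2,4)R 3/4 · (2,5)R 3/3
Row 3: (3,0)B 1/3 · (3,1)R 1/4 · (3,2)B 1/2 · (3,5)R 2/2
Sum over 17 agents: 2/2 + 3/3 + 2/4 + 1/2 + 3/4 + 4/5 + 4/4 + 3/4 + 3/4 + 1/5 + 5/7 + 3/4 + 3/3 + 1/3 + 1/4 + 1/2 + 2/2 = 991/84; mean = 991/84 ÷ 17 = 991/1428 = 0.693977… → 0.694.

0.694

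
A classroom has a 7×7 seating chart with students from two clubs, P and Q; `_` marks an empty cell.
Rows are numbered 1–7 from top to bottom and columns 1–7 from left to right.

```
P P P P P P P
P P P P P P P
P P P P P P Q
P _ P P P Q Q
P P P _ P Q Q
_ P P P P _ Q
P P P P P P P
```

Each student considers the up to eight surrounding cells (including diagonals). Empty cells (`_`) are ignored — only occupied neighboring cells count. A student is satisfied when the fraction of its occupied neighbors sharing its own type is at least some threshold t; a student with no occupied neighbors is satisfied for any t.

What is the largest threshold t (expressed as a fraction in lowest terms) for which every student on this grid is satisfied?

2/5

(1,1)P 3/3
(1,2)P 5/5
(1,3)P 5/5
(1,4)P 5/5
(1,5)P 5/5
(1,6)P 5/5
(1,7)P 3/3
(2,1)P 5/5
(2,2)P 8/8
(2,3)P 8/8
(2,4)P 8/8
(2,5)P 8/8
(2,6)P 7/8
(2,7)P 4/5
(3,1)P 4/4
(3,2)P 7/7
(3,3)P 7/7
(3,4)P 8/8
(3,5)P 7/8
(3,6)P 5/8
(3,7)Q 2/5
(4,1)P 4/4
(4,3)P 6/6
(4,4)P 7/7
(4,5)P 5/7
(4,6)Q 4/8
(4,7)Q 4/5
(5,1)P 3/3
(5,2)P 6/6
(5,3)P 6/6
(5,5)P 4/6
(5,6)Q 4/7
(5,7)Q 4/4
(6,2)P 7/7
(6,3)P 7/7
(6,4)P 7/7
(6,5)P 5/6
(6,7)Q 2/4
(7,1)P 2/2
(7,2)P 4/4
(7,3)P 5/5
(7,4)P 5/5
(7,5)P 4/4
(7,6)P 3/4
(7,7)P 1/2
The smallest same-type fraction is 2/5 at (3,7), which reduces to 2/5. Any threshold above that leaves this student unsatisfied.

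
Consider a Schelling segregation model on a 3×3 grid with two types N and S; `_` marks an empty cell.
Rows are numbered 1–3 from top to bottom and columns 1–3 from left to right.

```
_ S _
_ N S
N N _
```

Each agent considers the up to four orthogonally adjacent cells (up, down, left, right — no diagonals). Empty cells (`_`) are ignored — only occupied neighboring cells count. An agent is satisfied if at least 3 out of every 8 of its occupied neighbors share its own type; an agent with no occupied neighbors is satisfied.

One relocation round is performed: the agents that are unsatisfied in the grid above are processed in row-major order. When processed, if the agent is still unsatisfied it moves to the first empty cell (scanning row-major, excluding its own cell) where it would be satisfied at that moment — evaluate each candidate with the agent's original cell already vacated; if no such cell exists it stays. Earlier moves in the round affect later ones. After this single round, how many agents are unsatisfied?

Initially unsatisfied (in order): (1,2), (2,2), (2,3).
  (1,2) → (1,1).
  (2,2): now satisfied by earlier moves; stays.
  (2,3) → (1,2).
Resulting grid:
S S _
_ N _
N N _
All satisfied now.

0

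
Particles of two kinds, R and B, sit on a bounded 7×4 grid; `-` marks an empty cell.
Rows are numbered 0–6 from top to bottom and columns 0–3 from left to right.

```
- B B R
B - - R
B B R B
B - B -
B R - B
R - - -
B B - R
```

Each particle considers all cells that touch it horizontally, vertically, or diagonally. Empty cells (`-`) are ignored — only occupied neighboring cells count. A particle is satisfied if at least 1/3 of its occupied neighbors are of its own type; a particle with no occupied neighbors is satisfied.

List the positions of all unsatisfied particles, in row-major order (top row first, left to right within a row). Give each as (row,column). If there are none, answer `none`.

(2,2), (4,1), (5,0)

(0,1)B 2/2 satisfied
(0,2)B 1/3 satisfied
(0,3)R 1/2 satisfied
(1,0)B 3/3 satisfied
(1,3)R 2/4 satisfied
(2,0)B 3/3 satisfied
(2,1)B 4/5 satisfied
(2,2)R 1/4 not
(2,3)B 1/3 satisfied
(3,0)B 3/4 satisfied
(3,2)B 3/5 satisfied
(4,0)B 1/3 satisfied
(4,1)R 1/4 not
(4,3)B 1/1 satisfied
(5,0)R 1/4 not
(6,0)B 1/2 satisfied
(6,1)B 1/2 satisfied
(6,3)R 0/0 satisfied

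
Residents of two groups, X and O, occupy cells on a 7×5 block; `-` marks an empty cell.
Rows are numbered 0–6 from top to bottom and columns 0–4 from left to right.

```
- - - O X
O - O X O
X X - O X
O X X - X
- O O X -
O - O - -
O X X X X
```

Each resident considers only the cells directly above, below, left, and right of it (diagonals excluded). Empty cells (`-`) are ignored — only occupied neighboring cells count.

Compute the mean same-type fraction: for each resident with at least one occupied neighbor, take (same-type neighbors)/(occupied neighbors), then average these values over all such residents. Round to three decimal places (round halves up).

0.410

(0,3)O 0/2
(0,4)X 0/2
(1,0)O 0/1
(1,2)O 0/1
(1,3)X 0/4
(1,4)O 0/3
(2,0)X 1/3
(2,1)X 2/2
(2,3)O 0/2
(2,4)X 1/3
(3,0)O 0/2
(3,1)X 2/4
(3,2)X 1/2
(3,4)X 1/1
(4,1)O 1/2
(4,2)O 2/4
(4,3)X 0/1
(5,0)O 1/1
(5,2)O 1/2
(6,0)O 1/2
(6,1)X 1/2
(6,2)X 2/3
(6,3)X 2/2
(6,4)X 1/1
Sum over 24 residents: 0/2 + 0/2 + 0/1 + 0/1 + 0/4 + 0/3 + 1/3 + 2/2 + 0/2 + 1/3 + 0/2 + 2/4 + 1/2 + 1/1 + 1/2 + 2/4 + 0/1 + 1/1 + 1/2 + 1/2 + 1/2 + 2/3 + 2/2 + 1/1 = 59/6; mean = 59/6 ÷ 24 = 59/144 = 0.409722… → 0.410.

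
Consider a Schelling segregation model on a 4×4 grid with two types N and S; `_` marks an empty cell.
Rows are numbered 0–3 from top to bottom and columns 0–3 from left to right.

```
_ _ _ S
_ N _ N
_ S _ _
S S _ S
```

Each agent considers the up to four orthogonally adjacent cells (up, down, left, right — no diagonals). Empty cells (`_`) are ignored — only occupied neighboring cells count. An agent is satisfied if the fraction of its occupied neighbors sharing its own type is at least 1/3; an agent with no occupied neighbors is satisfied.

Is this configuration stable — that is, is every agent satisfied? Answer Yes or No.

No

(0,3)S 0/1 ✗
(1,1)N 0/1 ✗
(1,3)N 0/1 ✗
(2,1)S 1/2 ✓
(3,0)S 1/1 ✓
(3,1)S 2/2 ✓
(3,3)S 0/0 ✓
For instance (0,3) has only 0/1 same-type neighbors, below 1/3.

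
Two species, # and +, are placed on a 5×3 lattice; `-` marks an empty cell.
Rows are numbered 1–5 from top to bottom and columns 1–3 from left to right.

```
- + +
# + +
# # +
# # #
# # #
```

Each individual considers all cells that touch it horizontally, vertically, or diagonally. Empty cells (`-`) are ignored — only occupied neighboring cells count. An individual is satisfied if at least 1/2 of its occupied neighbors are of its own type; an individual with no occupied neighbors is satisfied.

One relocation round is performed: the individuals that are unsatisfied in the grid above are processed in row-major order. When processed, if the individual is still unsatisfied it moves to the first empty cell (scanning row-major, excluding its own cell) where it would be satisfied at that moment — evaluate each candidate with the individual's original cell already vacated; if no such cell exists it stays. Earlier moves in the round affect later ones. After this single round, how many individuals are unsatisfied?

1

Initially unsatisfied (in order): (3,3).
  (3,3) → (1,1).
Resulting grid:
+ + +
# + +
# # -
# # #
# # #
Unsatisfied now: (2,1).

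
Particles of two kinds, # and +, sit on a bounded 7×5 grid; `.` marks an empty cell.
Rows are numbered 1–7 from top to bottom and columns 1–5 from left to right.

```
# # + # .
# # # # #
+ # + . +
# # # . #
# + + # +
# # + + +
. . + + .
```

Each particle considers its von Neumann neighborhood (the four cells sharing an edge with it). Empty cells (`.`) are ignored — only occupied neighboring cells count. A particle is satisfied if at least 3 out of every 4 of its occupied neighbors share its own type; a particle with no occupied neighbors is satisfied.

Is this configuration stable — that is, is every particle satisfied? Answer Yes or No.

No

(1,1)# 2/2 ok
(1,2)# 2/3 unhappy
(1,3)+ 0/3 unhappy
(1,4)# 1/2 unhappy
(2,1)# 2/3 unhappy
(2,2)# 4/4 ok
(2,3)# 2/4 unhappy
(2,4)# 3/3 ok
(2,5)# 1/2 unhappy
(3,1)+ 0/3 unhappy
(3,2)# 2/4 unhappy
(3,3)+ 0/3 unhappy
(3,5)+ 0/2 unhappy
(4,1)# 2/3 unhappy
(4,2)# 3/4 ok
(4,3)# 1/3 unhappy
(4,5)# 0/2 unhappy
(5,1)# 2/3 unhappy
(5,2)+ 1/4 unhappy
(5,3)+ 2/4 unhappy
(5,4)# 0/3 unhappy
(5,5)+ 1/3 unhappy
(6,1)# 2/2 ok
(6,2)# 1/3 unhappy
(6,3)+ 3/4 ok
(6,4)+ 3/4 ok
(6,5)+ 2/2 ok
(7,3)+ 2/2 ok
(7,4)+ 2/2 ok
For instance (1,2) has only 2/3 same-type neighbors, below 3/4.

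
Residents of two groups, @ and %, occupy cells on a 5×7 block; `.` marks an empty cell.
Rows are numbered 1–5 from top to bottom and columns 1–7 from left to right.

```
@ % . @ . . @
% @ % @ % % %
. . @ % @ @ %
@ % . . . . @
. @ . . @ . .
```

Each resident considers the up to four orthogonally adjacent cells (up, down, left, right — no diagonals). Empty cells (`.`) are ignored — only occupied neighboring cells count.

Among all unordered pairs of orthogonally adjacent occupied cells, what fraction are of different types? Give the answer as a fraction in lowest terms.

18/23

Scan each occupied cell's neighbors to the right and below so each pair is counted once.
Row 1: @(1,1)–%(1,2)≠ @(1,1)–%(2,1)≠ %(1,2)–@(2,2)≠ @(1,4)–@(2,4)= @(1,7)–%(2,7)≠  → 4/5 unlike.
Row 2: %(2,1)–@(2,2)≠ @(2,2)–%(2,3)≠ %(2,3)–@(2,4)≠ %(2,3)–@(3,3)≠ @(2,4)–%(2,5)≠ @(2,4)–%(3,4)≠ %(2,5)–%(2,6)= %(2,5)–@(3,5)≠ %(2,6)–%(2,7)= %(2,6)–@(3,6)≠ %(2,7)–%(3,7)=  → 8/11 unlike.
Row 3: @(3,3)–%(3,4)≠ %(3,4)–@(3,5)≠ @(3,5)–@(3,6)= @(3,6)–%(3,7)≠ %(3,7)–@(4,7)≠  → 4/5 unlike.
Row 4: @(4,1)–%(4,2)≠ %(4,2)–@(5,2)≠  → 2/2 unlike.
Total adjacent occupied pairs: 23; unlike-type pairs: 18.
18/23 is already in lowest terms.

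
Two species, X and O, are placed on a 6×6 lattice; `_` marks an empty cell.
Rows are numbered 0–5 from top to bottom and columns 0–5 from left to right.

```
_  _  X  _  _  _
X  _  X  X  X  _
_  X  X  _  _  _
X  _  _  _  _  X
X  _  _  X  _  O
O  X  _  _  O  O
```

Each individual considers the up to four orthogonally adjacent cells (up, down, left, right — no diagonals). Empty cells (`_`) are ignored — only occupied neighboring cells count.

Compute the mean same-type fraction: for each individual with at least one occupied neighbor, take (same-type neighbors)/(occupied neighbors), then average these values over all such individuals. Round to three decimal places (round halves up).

(0,2)X 1/1
(1,0)X — no occupied neighbors
(1,2)X 3/3
(1,3)X 2/2
(1,4)X 1/1
(2,1)X 1/1
(2,2)X 2/2
(3,0)X 1/1
(3,5)X 0/1
(4,0)X 1/2
(4,3)X — no occupied neighbors
(4,5)O 1/2
(5,0)O 0/2
(5,1)X 0/1
(5,4)O 1/1
(5,5)O 2/2
Sum over 14 individuals: 1/1 + 3/3 + 2/2 + 1/1 + 1/1 + 2/2 + 1/1 + 0/1 + 1/2 + 1/2 + 0/2 + 0/1 + 1/1 + 2/2 = 10; mean = 10 ÷ 14 = 5/7 = 0.714285… → 0.714.

0.714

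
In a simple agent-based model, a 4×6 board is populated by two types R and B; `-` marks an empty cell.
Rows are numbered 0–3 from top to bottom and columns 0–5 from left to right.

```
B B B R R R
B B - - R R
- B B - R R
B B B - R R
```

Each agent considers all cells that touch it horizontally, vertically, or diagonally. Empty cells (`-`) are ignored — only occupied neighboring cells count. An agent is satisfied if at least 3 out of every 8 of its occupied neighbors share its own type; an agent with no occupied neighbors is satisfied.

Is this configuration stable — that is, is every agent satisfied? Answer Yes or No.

Yes

(0,0)B 3/3 ok
(0,1)B 4/4 ok
(0,2)B 2/3 ok
(0,3)R 2/3 ok
(0,4)R 4/4 ok
(0,5)R 3/3 ok
(1,0)B 4/4 ok
(1,1)B 6/6 ok
(1,4)R 6/6 ok
(1,5)R 5/5 ok
(2,1)B 6/6 ok
(2,2)B 4/4 ok
(2,4)R 5/5 ok
(2,5)R 5/5 ok
(3,0)B 2/2 ok
(3,1)B 4/4 ok
(3,2)B 3/3 ok
(3,4)R 3/3 ok
(3,5)R 3/3 ok
All meet the threshold, so the configuration is stable.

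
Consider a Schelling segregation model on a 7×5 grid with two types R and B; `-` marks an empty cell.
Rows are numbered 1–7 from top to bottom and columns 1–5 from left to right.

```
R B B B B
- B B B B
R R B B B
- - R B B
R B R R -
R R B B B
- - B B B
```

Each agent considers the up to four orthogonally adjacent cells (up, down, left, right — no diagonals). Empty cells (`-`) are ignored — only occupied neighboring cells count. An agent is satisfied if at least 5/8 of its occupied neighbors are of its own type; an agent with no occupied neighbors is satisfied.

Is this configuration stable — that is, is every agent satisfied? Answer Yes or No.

No

(1,1)R 0/1 not
(1,2)B 2/3 satisfied
(1,3)B 3/3 satisfied
(1,4)B 3/3 satisfied
(1,5)B 2/2 satisfied
(2,2)B 2/3 satisfied
(2,3)B 4/4 satisfied
(2,4)B 4/4 satisfied
(2,5)B 3/3 satisfied
(3,1)R 1/1 satisfied
(3,2)R 1/3 not
(3,3)B 2/4 not
(3,4)B 4/4 satisfied
(3,5)B 3/3 satisfied
(4,3)R 1/3 not
(4,4)B 2/4 not
(4,5)B 2/2 satisfied
(5,1)R 1/2 not
(5,2)B 0/3 not
(5,3)R 2/4 not
(5,4)R 1/3 not
(6,1)R 2/2 satisfied
(6,2)R 1/3 not
(6,3)B 2/4 not
(6,4)B 3/4 satisfied
(6,5)B 2/2 satisfied
(7,3)B 2/2 satisfied
(7,4)B 3/3 satisfied
(7,5)B 2/2 satisfied
For instance (1,1) has only 0/1 same-type neighbors, below 5/8.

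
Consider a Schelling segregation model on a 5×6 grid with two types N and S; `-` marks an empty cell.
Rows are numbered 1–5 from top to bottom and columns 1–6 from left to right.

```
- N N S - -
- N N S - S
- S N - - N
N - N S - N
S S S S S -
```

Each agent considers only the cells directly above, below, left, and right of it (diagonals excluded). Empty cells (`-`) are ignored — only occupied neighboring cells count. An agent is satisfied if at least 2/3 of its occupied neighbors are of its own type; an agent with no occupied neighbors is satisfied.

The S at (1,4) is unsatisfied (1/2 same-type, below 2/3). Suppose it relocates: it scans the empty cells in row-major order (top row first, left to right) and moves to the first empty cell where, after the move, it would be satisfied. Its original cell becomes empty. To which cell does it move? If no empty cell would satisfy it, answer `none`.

(1,5)

Vacating (1,4). Empty cells in order:
  (1,1): 0/1 same-type → still unsatisfied.
  (1,5): 0/0 same-type → satisfied — stop here.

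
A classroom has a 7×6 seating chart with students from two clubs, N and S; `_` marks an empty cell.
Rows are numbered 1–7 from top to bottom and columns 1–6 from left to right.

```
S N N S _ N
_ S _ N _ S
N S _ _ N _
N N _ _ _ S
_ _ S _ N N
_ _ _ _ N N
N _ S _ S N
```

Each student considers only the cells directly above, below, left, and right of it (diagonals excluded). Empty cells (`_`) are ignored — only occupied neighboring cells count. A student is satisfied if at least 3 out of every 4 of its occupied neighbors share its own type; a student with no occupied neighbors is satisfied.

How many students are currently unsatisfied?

(1,1)S 0/1 ✗
(1,2)N 1/3 ✗
(1,3)N 1/2 ✗
(1,4)S 0/2 ✗
(1,6)N 0/1 ✗
(2,2)S 1/2 ✗
(2,4)N 0/1 ✗
(2,6)S 0/1 ✗
(3,1)N 1/2 ✗
(3,2)S 1/3 ✗
(3,5)N 0/0 ✓
(4,1)N 2/2 ✓
(4,2)N 1/2 ✗
(4,6)S 0/1 ✗
(5,3)S 0/0 ✓
(5,5)N 2/2 ✓
(5,6)N 2/3 ✗
(6,5)N 2/3 ✗
(6,6)N 3/3 ✓
(7,1)N 0/0 ✓
(7,3)S 0/0 ✓
(7,5)S 0/2 ✗
(7,6)N 1/2 ✗
Unsatisfied: (1,1), (1,2), (1,3), (1,4), (1,6), (2,2), (2,4), (2,6), (3,1), (3,2), (4,2), (4,6), (5,6), (6,5), (7,5), (7,6) — 16 in total.

16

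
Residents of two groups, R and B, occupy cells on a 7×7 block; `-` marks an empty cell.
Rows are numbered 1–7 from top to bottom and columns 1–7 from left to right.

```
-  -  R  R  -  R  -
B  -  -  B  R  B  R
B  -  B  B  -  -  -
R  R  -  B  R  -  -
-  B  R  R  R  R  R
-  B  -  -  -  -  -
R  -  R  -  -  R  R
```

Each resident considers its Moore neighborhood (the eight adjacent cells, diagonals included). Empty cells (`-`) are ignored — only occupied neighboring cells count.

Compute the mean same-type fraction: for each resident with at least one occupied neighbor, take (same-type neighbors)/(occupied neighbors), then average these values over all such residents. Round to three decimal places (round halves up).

(1,3)R 1/2
(1,4)R 2/3
(1,6)R 2/3
(2,1)B 1/1
(2,4)B 2/5
(2,5)R 2/5
(2,6)B 0/3
(2,7)R 1/2
(3,1)B 1/3
(3,3)B 3/4
(3,4)B 3/5
(4,1)R 1/3
(4,2)R 2/5
(4,4)B 2/6
(4,5)R 3/5
(5,2)B 1/4
(5,3)R 2/5
(5,4)R 3/4
(5,5)R 3/4
(5,6)R 3/3
(5,7)R 1/1
(6,2)B 1/4
(7,1)R 0/1
(7,3)R 0/1
(7,6)R 1/1
(7,7)R 1/1
Sum over 26 residents: 1/2 + 2/3 + 2/3 + 1/1 + 2/5 + 2/5 + 0/3 + 1/2 + 1/3 + 3/4 + 3/5 + 1/3 + 2/5 + 2/6 + 3/5 + 1/4 + 2/5 + 3/4 + 3/4 + 3/3 + 1/1 + 1/4 + 0/1 + 0/1 + 1/1 + 1/1 = 833/60; mean = 833/60 ÷ 26 = 833/1560 = 0.533974… → 0.534.

0.534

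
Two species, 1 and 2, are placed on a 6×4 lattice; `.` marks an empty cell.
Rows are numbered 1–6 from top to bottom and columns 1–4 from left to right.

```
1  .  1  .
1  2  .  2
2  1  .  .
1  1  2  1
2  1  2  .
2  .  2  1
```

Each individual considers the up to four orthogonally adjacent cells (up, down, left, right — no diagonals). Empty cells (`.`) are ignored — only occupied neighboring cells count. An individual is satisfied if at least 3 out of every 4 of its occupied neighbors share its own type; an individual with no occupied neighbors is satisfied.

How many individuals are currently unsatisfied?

Row 1: (1,1)1 1/1 ✓ · (1,3)1 0/0 ✓
Row 2: (2,1)1 1/3 ✗ · (2,2)2 0/2 ✗ · (2,4)2 0/0 ✓
Row 3: (3,1)2 0/3 ✗ · (3,2)1 1/3 ✗
Row 4: (4,1)1 1/3 ✗ · (4,2)1 3/4 ✓ · (4,3)2 1/3 ✗ · (4,4)1 0/1 ✗
Row 5: (5,1)2 1/3 ✗ · (5,2)1 1/3 ✗ · (5,3)2 2/3 ✗
Row 6: (6,1)2 1/1 ✓ · (6,3)2 1/2 ✗ · (6,4)1 0/1 ✗
Unsatisfied: (2,1), (2,2), (3,1), (3,2), (4,1), (4,3), (4,4), (5,1), (5,2), (5,3), (6,3), (6,4) — 12 in total.

12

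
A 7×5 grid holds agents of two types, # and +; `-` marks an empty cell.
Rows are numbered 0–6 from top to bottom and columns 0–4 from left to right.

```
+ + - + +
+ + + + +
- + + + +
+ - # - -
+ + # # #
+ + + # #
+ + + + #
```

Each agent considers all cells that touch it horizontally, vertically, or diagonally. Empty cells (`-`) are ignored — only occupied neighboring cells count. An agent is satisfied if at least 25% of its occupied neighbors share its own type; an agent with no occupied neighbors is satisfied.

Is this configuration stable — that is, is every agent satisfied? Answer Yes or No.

(0,0)+ 3/3 satisfied
(0,1)+ 4/4 satisfied
(0,3)+ 4/4 satisfied
(0,4)+ 3/3 satisfied
(1,0)+ 4/4 satisfied
(1,1)+ 6/6 satisfied
(1,2)+ 7/7 satisfied
(1,3)+ 7/7 satisfied
(1,4)+ 5/5 satisfied
(2,1)+ 5/6 satisfied
(2,2)+ 5/6 satisfied
(2,3)+ 5/6 satisfied
(2,4)+ 3/3 satisfied
(3,0)+ 3/3 satisfied
(3,2)# 2/6 satisfied
(4,0)+ 4/4 satisfied
(4,1)+ 5/7 satisfied
(4,2)# 3/6 satisfied
(4,3)# 5/6 satisfied
(4,4)# 3/3 satisfied
(5,0)+ 5/5 satisfied
(5,1)+ 7/8 satisfied
(5,2)+ 5/8 satisfied
(5,3)# 5/8 satisfied
(5,4)# 4/5 satisfied
(6,0)+ 3/3 satisfied
(6,1)+ 5/5 satisfied
(6,2)+ 4/5 satisfied
(6,3)+ 2/5 satisfied
(6,4)# 2/3 satisfied
All meet the threshold, so the configuration is stable.

Yes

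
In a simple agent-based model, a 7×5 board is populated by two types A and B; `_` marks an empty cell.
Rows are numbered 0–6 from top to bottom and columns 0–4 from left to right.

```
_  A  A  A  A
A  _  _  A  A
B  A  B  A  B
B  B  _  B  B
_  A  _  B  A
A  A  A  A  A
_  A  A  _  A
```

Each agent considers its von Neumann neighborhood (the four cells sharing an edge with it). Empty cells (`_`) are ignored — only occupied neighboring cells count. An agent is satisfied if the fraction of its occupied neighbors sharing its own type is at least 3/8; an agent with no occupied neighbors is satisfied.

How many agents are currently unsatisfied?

(0,1)A 1/1 satisfied
(0,2)A 2/2 satisfied
(0,3)A 3/3 satisfied
(0,4)A 2/2 satisfied
(1,0)A 0/1 not
(1,3)A 3/3 satisfied
(1,4)A 2/3 satisfied
(2,0)B 1/3 not
(2,1)A 0/3 not
(2,2)B 0/2 not
(2,3)A 1/4 not
(2,4)B 1/3 not
(3,0)B 2/2 satisfied
(3,1)B 1/3 not
(3,3)B 2/3 satisfied
(3,4)B 2/3 satisfied
(4,1)A 1/2 satisfied
(4,3)B 1/3 not
(4,4)A 1/3 not
(5,0)A 1/1 satisfied
(5,1)A 4/4 satisfied
(5,2)A 3/3 satisfied
(5,3)A 2/3 satisfied
(5,4)A 3/3 satisfied
(6,1)A 2/2 satisfied
(6,2)A 2/2 satisfied
(6,4)A 1/1 satisfied
Unsatisfied: (1,0), (2,0), (2,1), (2,2), (2,3), (2,4), (3,1), (4,3), (4,4) — 9 in total.

9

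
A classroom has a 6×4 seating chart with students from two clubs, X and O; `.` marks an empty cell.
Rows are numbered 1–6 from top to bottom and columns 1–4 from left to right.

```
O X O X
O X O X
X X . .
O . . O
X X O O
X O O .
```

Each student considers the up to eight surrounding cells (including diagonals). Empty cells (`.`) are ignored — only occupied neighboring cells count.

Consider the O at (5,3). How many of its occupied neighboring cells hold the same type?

Occupied neighbors of (5,3): (4,4)=O, (5,2)=X, (5,4)=O, (6,2)=O, (6,3)=O.
Same type (O): 4 of 5.

4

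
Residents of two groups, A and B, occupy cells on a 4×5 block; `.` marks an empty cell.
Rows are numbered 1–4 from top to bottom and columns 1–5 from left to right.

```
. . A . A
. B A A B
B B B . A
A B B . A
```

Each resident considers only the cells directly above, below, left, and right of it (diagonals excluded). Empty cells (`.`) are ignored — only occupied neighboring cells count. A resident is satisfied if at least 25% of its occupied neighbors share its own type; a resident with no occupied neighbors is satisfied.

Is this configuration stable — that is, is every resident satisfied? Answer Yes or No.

No

(1,3)A 1/1 ✓
(1,5)A 0/1 ✗
(2,2)B 1/2 ✓
(2,3)A 2/4 ✓
(2,4)A 1/2 ✓
(2,5)B 0/3 ✗
(3,1)B 1/2 ✓
(3,2)B 4/4 ✓
(3,3)B 2/3 ✓
(3,5)A 1/2 ✓
(4,1)A 0/2 ✗
(4,2)B 2/3 ✓
(4,3)B 2/2 ✓
(4,5)A 1/1 ✓
For instance (1,5) has only 0/1 same-type neighbors, below 1/4.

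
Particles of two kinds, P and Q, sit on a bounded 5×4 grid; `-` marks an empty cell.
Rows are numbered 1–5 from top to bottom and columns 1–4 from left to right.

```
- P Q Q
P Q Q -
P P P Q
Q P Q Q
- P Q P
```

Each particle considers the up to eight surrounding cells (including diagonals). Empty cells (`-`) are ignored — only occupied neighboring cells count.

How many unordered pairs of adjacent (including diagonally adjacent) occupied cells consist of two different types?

Scan each occupied cell's neighbors to the right and below (and the two forward diagonals) so each pair is counted once.
From row 1: 3 unlike of 8 pairs (running 3/8).
From row 2: 6 unlike of 10 pairs (running 9/18).
From row 3: 6 unlike of 13 pairs (running 15/31).
From row 4: 7 unlike of 11 pairs (running 22/42).
From row 5: 2 unlike of 2 pairs (running 24/44).
Total adjacent occupied pairs: 44; unlike-type pairs: 24.

24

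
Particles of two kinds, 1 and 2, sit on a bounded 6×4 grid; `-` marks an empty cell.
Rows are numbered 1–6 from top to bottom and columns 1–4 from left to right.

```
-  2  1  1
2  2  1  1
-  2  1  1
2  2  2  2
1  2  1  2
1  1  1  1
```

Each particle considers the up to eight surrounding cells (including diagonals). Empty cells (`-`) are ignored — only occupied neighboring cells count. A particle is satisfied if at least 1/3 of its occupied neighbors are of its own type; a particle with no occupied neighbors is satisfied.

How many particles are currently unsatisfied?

0

(1,2)2 2/4 ✓
(1,3)1 3/5 ✓
(1,4)1 3/3 ✓
(2,1)2 3/3 ✓
(2,2)2 3/6 ✓
(2,3)1 5/8 ✓
(2,4)1 5/5 ✓
(3,2)2 5/7 ✓
(3,3)1 3/8 ✓
(3,4)1 3/5 ✓
(4,1)2 3/4 ✓
(4,2)2 4/7 ✓
(4,3)2 5/8 ✓
(4,4)2 2/5 ✓
(5,1)1 2/5 ✓
(5,2)2 3/8 ✓
(5,3)1 3/8 ✓
(5,4)2 2/5 ✓
(6,1)1 2/3 ✓
(6,2)1 4/5 ✓
(6,3)1 3/5 ✓
(6,4)1 2/3 ✓
Every one meets the threshold.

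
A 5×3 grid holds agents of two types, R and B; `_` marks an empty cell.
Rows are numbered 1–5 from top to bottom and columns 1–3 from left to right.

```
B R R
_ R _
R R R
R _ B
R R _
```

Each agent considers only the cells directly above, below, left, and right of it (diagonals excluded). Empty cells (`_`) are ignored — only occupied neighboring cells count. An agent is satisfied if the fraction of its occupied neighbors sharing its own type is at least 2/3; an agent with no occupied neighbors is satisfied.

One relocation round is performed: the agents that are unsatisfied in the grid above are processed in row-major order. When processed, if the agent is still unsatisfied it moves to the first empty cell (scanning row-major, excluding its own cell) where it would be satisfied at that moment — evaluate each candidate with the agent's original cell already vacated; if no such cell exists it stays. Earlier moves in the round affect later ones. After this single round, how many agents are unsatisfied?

1

Initially unsatisfied (in order): (1,1), (3,3), (4,3).
  (1,1): no empty cell satisfies it; stays.
  (3,3) → (2,1).
  (4,3): now satisfied by earlier moves; stays.
Resulting grid:
B R R
R R _
R R _
R _ B
R R _
Unsatisfied now: (1,1).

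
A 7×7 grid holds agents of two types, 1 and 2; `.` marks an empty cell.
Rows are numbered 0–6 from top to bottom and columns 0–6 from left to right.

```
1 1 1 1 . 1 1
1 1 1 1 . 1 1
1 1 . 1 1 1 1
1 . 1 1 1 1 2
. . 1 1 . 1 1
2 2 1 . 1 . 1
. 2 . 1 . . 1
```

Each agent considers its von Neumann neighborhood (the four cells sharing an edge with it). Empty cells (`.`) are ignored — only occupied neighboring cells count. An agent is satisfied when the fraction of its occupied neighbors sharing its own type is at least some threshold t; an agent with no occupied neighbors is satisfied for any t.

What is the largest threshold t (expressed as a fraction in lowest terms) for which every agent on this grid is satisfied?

0/1

(0,0)1 2/2
(0,1)1 3/3
(0,2)1 3/3
(0,3)1 2/2
(0,5)1 2/2
(0,6)1 2/2
(1,0)1 3/3
(1,1)1 4/4
(1,2)1 3/3
(1,3)1 3/3
(1,5)1 3/3
(1,6)1 3/3
(2,0)1 3/3
(2,1)1 2/2
(2,3)1 3/3
(2,4)1 3/3
(2,5)1 4/4
(2,6)1 2/3
(3,0)1 1/1
(3,2)1 2/2
(3,3)1 4/4
(3,4)1 3/3
(3,5)1 3/4
(3,6)2 0/3
(4,2)1 3/3
(4,3)1 2/2
(4,5)1 2/2
(4,6)1 2/3
(5,0)2 1/1
(5,1)2 2/3
(5,2)1 1/2
(5,4)1 — no occupied neighbors
(5,6)1 2/2
(6,1)2 1/1
(6,3)1 — no occupied neighbors
(6,6)1 1/1
The smallest same-type fraction is 0/3 at (3,6), which reduces to 0/1. Any threshold above that leaves this agent unsatisfied.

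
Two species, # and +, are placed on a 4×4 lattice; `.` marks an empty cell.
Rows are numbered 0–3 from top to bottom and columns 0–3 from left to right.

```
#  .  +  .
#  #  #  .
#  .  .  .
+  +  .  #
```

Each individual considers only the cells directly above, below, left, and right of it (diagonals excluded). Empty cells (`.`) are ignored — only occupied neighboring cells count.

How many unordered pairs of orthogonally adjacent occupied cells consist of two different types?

Scan each occupied cell's neighbors to the right and below so each pair is counted once.
Row 0: #(0,0)–#(1,0)= +(0,2)–#(1,2)≠  → 1/2 unlike.
Row 1: #(1,0)–#(1,1)= #(1,0)–#(2,0)= #(1,1)–#(1,2)=  → 0/3 unlike.
Row 2: #(2,0)–+(3,0)≠  → 1/1 unlike.
Row 3: +(3,0)–+(3,1)=  → 0/1 unlike.
Total adjacent occupied pairs: 7; unlike-type pairs: 2.

2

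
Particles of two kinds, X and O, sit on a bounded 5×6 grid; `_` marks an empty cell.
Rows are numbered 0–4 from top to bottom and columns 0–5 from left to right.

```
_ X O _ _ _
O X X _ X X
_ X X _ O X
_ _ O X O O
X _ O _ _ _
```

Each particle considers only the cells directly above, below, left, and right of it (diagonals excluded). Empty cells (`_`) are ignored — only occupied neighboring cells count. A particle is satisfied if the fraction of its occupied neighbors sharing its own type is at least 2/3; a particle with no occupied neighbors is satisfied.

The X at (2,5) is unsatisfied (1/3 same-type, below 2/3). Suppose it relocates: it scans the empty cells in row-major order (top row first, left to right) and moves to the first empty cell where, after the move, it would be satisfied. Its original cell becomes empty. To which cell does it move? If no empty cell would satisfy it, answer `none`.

Vacating (2,5). Empty cells in order:
  (0,0): 1/2 same-type → still unsatisfied.
  (0,3): 0/1 same-type → still unsatisfied.
  (0,4): 1/1 same-type → satisfied — stop here.

(0,4)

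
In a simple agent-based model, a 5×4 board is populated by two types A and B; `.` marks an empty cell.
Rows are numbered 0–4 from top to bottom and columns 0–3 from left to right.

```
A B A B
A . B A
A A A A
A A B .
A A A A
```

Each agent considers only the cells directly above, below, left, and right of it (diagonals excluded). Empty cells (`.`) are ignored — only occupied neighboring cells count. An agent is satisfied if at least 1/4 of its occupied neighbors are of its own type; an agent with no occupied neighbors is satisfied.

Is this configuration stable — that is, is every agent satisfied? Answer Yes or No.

No

(0,0)A 1/2 ✓
(0,1)B 0/2 ✗
(0,2)A 0/3 ✗
(0,3)B 0/2 ✗
(1,0)A 2/2 ✓
(1,2)B 0/3 ✗
(1,3)A 1/3 ✓
(2,0)A 3/3 ✓
(2,1)A 3/3 ✓
(2,2)A 2/4 ✓
(2,3)A 2/2 ✓
(3,0)A 3/3 ✓
(3,1)A 3/4 ✓
(3,2)B 0/3 ✗
(4,0)A 2/2 ✓
(4,1)A 3/3 ✓
(4,2)A 2/3 ✓
(4,3)A 1/1 ✓
For instance (0,1) has only 0/2 same-type neighbors, below 1/4.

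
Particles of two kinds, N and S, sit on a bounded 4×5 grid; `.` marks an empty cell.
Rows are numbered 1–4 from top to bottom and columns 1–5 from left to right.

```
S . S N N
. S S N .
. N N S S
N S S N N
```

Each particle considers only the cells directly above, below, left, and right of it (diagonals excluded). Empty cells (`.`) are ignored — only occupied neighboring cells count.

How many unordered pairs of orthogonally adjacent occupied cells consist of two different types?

12

Scan each occupied cell's neighbors to the right and below so each pair is counted once.
From row 1: 1 unlike of 4 pairs (running 1/4).
From row 2: 4 unlike of 5 pairs (running 5/9).
From row 3: 5 unlike of 7 pairs (running 10/16).
From row 4: 2 unlike of 4 pairs (running 12/20).
Total adjacent occupied pairs: 20; unlike-type pairs: 12.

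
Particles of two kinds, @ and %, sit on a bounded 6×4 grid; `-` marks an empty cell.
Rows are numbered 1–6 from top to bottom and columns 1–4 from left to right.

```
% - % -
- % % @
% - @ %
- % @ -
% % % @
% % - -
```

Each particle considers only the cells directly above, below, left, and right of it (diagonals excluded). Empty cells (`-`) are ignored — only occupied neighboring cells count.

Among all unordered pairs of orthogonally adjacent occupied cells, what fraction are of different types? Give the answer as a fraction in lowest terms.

Scan each occupied cell's neighbors to the right and below so each pair is counted once.
Row 1: %(1,3)–%(2,3)=  → 0/1 unlike.
Row 2: %(2,2)–%(2,3)= %(2,3)–@(2,4)≠ %(2,3)–@(3,3)≠ @(2,4)–%(3,4)≠  → 3/4 unlike.
Row 3: @(3,3)–%(3,4)≠ @(3,3)–@(4,3)=  → 1/2 unlike.
Row 4: %(4,2)–@(4,3)≠ %(4,2)–%(5,2)= @(4,3)–%(5,3)≠  → 2/3 unlike.
Row 5: %(5,1)–%(5,2)= %(5,1)–%(6,1)= %(5,2)–%(5,3)= %(5,2)–%(6,2)= %(5,3)–@(5,4)≠  → 1/5 unlike.
Row 6: %(6,1)–%(6,2)=  → 0/1 unlike.
Total adjacent occupied pairs: 16; unlike-type pairs: 7.
7/16 is already in lowest terms.

7/16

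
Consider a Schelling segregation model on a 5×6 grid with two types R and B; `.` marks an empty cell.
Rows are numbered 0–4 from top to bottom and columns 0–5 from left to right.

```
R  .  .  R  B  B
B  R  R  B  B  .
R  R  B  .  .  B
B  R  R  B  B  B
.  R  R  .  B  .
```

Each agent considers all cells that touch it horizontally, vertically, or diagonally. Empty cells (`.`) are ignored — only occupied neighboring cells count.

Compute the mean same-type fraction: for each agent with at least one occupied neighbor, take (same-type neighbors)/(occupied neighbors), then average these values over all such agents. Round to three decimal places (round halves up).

0.644

(0,0)R 1/2
(0,3)R 1/4
(0,4)B 3/4
(0,5)B 2/2
(1,0)B 0/4
(1,1)R 4/6
(1,2)R 3/5
(1,3)B 3/5
(1,4)B 4/5
(2,0)R 3/5
(2,1)R 5/8
(2,2)B 2/7
(2,5)B 3/3
(3,0)B 0/4
(3,1)R 5/7
(3,2)R 4/6
(3,3)B 3/5
(3,4)B 4/4
(3,5)B 3/3
(4,1)R 3/4
(4,2)R 3/4
(4,4)B 3/3
Sum over 22 agents: 1/2 + 1/4 + 3/4 + 2/2 + 0/4 + 4/6 + 3/5 + 3/5 + 4/5 + 3/5 + 5/8 + 2/7 + 3/3 + 0/4 + 5/7 + 4/6 + 3/5 + 4/4 + 3/3 + 3/4 + 3/4 + 3/3 = 1699/120; mean = 1699/120 ÷ 22 = 1699/2640 = 0.643560… → 0.644.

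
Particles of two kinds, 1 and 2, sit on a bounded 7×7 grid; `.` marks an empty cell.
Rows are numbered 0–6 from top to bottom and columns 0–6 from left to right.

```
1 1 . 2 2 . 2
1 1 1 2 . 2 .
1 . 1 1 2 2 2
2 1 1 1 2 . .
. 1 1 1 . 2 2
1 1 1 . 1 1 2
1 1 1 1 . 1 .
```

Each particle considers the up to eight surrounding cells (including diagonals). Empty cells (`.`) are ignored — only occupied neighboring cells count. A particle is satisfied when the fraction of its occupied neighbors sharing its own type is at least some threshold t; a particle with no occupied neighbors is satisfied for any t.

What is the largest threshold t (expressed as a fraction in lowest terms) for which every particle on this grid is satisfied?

(0,0)1 3/3
(0,1)1 4/4
(0,3)2 2/3
(0,4)2 3/3
(0,6)2 1/1
(1,0)1 4/4
(1,1)1 6/6
(1,2)1 4/6
(1,3)2 3/6
(1,5)2 5/5
(2,0)1 3/4
(2,2)1 6/7
(2,3)1 4/7
(2,4)2 4/6
(2,5)2 4/4
(2,6)2 2/2
(3,0)2 0/3
(3,1)1 5/6
(3,2)1 7/7
(3,3)1 5/7
(3,4)2 3/6
(4,1)1 6/7
(4,2)1 7/7
(4,3)1 5/6
(4,5)2 3/5
(4,6)2 2/3
(5,0)1 4/4
(5,1)1 7/7
(5,2)1 7/7
(5,4)1 4/5
(5,5)1 2/5
(5,6)2 2/4
(6,0)1 3/3
(6,1)1 5/5
(6,2)1 4/4
(6,3)1 3/3
(6,5)1 2/3
The smallest same-type fraction is 0/3 at (3,0), which reduces to 0/1. Any threshold above that leaves this particle unsatisfied.

0/1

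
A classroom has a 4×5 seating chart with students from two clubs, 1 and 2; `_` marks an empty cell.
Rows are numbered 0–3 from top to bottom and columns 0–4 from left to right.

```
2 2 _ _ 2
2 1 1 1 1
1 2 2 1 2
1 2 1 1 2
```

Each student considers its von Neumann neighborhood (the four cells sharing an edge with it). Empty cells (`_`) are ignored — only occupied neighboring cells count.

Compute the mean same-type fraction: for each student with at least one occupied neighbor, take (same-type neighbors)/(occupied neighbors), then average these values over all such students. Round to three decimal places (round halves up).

Row 0: (0,0)2 2/2 · (0,1)2 1/2 · (0,4)2 0/1
Row 1: (1,0)2 1/3 · (1,1)1 1/4 · (1,2)1 2/3 · (1,3)1 3/3 · (1,4)1 1/3
Row 2: (2,0)1 1/3 · (2,1)2 2/4 · (2,2)2 1/4 · (2,3)1 2/4 · (2,4)2 1/3
Row 3: (3,0)1 1/2 · (3,1)2 1/3 · (3,2)1 1/3 · (3,3)1 2/3 · (3,4)2 1/2
Sum over 18 students: 2/2 + 1/2 + 0/1 + 1/3 + 1/4 + 2/3 + 3/3 + 1/3 + 1/3 + 2/4 + 1/4 + 2/4 + 1/3 + 1/2 + 1/3 + 1/3 + 2/3 + 1/2 = 25/3; mean = 25/3 ÷ 18 = 25/54 = 0.462962… → 0.463.

0.463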